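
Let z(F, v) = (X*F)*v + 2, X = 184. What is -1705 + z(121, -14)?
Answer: -313399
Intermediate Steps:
z(F, v) = 2 + 184*F*v (z(F, v) = (184*F)*v + 2 = 184*F*v + 2 = 2 + 184*F*v)
-1705 + z(121, -14) = -1705 + (2 + 184*121*(-14)) = -1705 + (2 - 311696) = -1705 - 311694 = -313399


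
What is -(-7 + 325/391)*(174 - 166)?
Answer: 19296/391 ≈ 49.350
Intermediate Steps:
-(-7 + 325/391)*(174 - 166) = -(-7 + 325*(1/391))*8 = -(-7 + 325/391)*8 = -(-2412)*8/391 = -1*(-19296/391) = 19296/391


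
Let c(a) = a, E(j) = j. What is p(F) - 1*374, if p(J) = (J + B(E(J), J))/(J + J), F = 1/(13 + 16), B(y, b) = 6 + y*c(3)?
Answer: -285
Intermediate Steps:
B(y, b) = 6 + 3*y (B(y, b) = 6 + y*3 = 6 + 3*y)
F = 1/29 ≈ 0.034483
p(J) = (6 + 4*J)/(2*J) (p(J) = (J + (6 + 3*J))/(J + J) = (6 + 4*J)/((2*J)) = (6 + 4*J)*(1/(2*J)) = (6 + 4*J)/(2*J))
p(F) - 1*374 = (2 + 3/(1/29)) - 1*374 = (2 + 3*29) - 374 = (2 + 87) - 374 = 89 - 374 = -285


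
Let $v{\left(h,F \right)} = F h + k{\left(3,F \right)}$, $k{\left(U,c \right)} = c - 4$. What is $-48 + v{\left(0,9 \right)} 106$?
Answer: $482$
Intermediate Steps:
$k{\left(U,c \right)} = -4 + c$ ($k{\left(U,c \right)} = c - 4 = -4 + c$)
$v{\left(h,F \right)} = -4 + F + F h$ ($v{\left(h,F \right)} = F h + \left(-4 + F\right) = -4 + F + F h$)
$-48 + v{\left(0,9 \right)} 106 = -48 + \left(-4 + 9 + 9 \cdot 0\right) 106 = -48 + \left(-4 + 9 + 0\right) 106 = -48 + 5 \cdot 106 = -48 + 530 = 482$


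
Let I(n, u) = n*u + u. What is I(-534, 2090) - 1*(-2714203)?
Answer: 1600233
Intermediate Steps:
I(n, u) = u + n*u
I(-534, 2090) - 1*(-2714203) = 2090*(1 - 534) - 1*(-2714203) = 2090*(-533) + 2714203 = -1113970 + 2714203 = 1600233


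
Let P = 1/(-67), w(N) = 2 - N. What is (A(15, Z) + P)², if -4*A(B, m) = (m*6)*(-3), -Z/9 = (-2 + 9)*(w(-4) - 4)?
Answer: 1443240100/4489 ≈ 3.2151e+5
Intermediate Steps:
P = -1/67 ≈ -0.014925
Z = -126 (Z = -9*(-2 + 9)*((2 - 1*(-4)) - 4) = -63*((2 + 4) - 4) = -63*(6 - 4) = -63*2 = -9*14 = -126)
A(B, m) = 9*m/2 (A(B, m) = -m*6*(-3)/4 = -6*m*(-3)/4 = -(-9)*m/2 = 9*m/2)
(A(15, Z) + P)² = ((9/2)*(-126) - 1/67)² = (-567 - 1/67)² = (-37990/67)² = 1443240100/4489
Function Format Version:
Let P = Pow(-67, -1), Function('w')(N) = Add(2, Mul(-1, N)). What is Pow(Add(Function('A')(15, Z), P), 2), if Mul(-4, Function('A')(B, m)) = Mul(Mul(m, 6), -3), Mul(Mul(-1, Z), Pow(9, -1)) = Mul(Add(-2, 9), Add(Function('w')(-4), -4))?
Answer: Rational(1443240100, 4489) ≈ 3.2151e+5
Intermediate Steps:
P = Rational(-1, 67) ≈ -0.014925
Z = -126 (Z = Mul(-9, Mul(Add(-2, 9), Add(Add(2, Mul(-1, -4)), -4))) = Mul(-9, Mul(7, Add(Add(2, 4), -4))) = Mul(-9, Mul(7, Add(6, -4))) = Mul(-9, Mul(7, 2)) = Mul(-9, 14) = -126)
Function('A')(B, m) = Mul(Rational(9, 2), m) (Function('A')(B, m) = Mul(Rational(-1, 4), Mul(Mul(m, 6), -3)) = Mul(Rational(-1, 4), Mul(Mul(6, m), -3)) = Mul(Rational(-1, 4), Mul(-18, m)) = Mul(Rational(9, 2), m))
Pow(Add(Function('A')(15, Z), P), 2) = Pow(Add(Mul(Rational(9, 2), -126), Rational(-1, 67)), 2) = Pow(Add(-567, Rational(-1, 67)), 2) = Pow(Rational(-37990, 67), 2) = Rational(1443240100, 4489)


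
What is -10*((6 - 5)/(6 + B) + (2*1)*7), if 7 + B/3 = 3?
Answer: -415/3 ≈ -138.33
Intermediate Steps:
B = -12 (B = -21 + 3*3 = -21 + 9 = -12)
-10*((6 - 5)/(6 + B) + (2*1)*7) = -10*((6 - 5)/(6 - 12) + (2*1)*7) = -10*(1/(-6) + 2*7) = -10*(1*(-⅙) + 14) = -10*(-⅙ + 14) = -10*83/6 = -415/3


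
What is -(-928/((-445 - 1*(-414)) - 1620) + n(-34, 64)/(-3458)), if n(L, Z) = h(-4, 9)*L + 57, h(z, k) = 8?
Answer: -274153/439166 ≈ -0.62426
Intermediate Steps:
n(L, Z) = 57 + 8*L (n(L, Z) = 8*L + 57 = 57 + 8*L)
-(-928/((-445 - 1*(-414)) - 1620) + n(-34, 64)/(-3458)) = -(-928/((-445 - 1*(-414)) - 1620) + (57 + 8*(-34))/(-3458)) = -(-928/((-445 + 414) - 1620) + (57 - 272)*(-1/3458)) = -(-928/(-31 - 1620) - 215*(-1/3458)) = -(-928/(-1651) + 215/3458) = -(-928*(-1/1651) + 215/3458) = -(928/1651 + 215/3458) = -1*274153/439166 = -274153/439166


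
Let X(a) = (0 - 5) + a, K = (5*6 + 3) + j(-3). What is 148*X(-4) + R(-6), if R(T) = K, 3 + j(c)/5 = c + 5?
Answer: -1304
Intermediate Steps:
j(c) = 10 + 5*c (j(c) = -15 + 5*(c + 5) = -15 + 5*(5 + c) = -15 + (25 + 5*c) = 10 + 5*c)
K = 28 (K = (5*6 + 3) + (10 + 5*(-3)) = (30 + 3) + (10 - 15) = 33 - 5 = 28)
R(T) = 28
X(a) = -5 + a
148*X(-4) + R(-6) = 148*(-5 - 4) + 28 = 148*(-9) + 28 = -1332 + 28 = -1304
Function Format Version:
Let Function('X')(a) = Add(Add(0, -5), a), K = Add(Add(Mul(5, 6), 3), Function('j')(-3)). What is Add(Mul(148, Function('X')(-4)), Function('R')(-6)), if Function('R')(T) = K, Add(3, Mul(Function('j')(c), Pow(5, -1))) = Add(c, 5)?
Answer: -1304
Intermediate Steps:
Function('j')(c) = Add(10, Mul(5, c)) (Function('j')(c) = Add(-15, Mul(5, Add(c, 5))) = Add(-15, Mul(5, Add(5, c))) = Add(-15, Add(25, Mul(5, c))) = Add(10, Mul(5, c)))
K = 28 (K = Add(Add(Mul(5, 6), 3), Add(10, Mul(5, -3))) = Add(Add(30, 3), Add(10, -15)) = Add(33, -5) = 28)
Function('R')(T) = 28
Function('X')(a) = Add(-5, a)
Add(Mul(148, Function('X')(-4)), Function('R')(-6)) = Add(Mul(148, Add(-5, -4)), 28) = Add(Mul(148, -9), 28) = Add(-1332, 28) = -1304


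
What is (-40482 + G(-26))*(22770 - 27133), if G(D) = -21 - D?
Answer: 176601151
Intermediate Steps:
(-40482 + G(-26))*(22770 - 27133) = (-40482 + (-21 - 1*(-26)))*(22770 - 27133) = (-40482 + (-21 + 26))*(-4363) = (-40482 + 5)*(-4363) = -40477*(-4363) = 176601151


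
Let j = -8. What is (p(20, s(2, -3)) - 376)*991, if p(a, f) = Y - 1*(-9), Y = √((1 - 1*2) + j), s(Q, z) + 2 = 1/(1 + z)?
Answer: -363697 + 2973*I ≈ -3.637e+5 + 2973.0*I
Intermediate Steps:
s(Q, z) = -2 + 1/(1 + z)
Y = 3*I (Y = √((1 - 1*2) - 8) = √((1 - 2) - 8) = √(-1 - 8) = √(-9) = 3*I ≈ 3.0*I)
p(a, f) = 9 + 3*I (p(a, f) = 3*I - 1*(-9) = 3*I + 9 = 9 + 3*I)
(p(20, s(2, -3)) - 376)*991 = ((9 + 3*I) - 376)*991 = (-367 + 3*I)*991 = -363697 + 2973*I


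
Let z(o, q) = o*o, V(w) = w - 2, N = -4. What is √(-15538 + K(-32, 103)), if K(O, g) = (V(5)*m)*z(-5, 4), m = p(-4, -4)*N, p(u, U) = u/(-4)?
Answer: I*√15838 ≈ 125.85*I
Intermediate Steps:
p(u, U) = -u/4 (p(u, U) = u*(-¼) = -u/4)
V(w) = -2 + w
z(o, q) = o²
m = -4 (m = -¼*(-4)*(-4) = 1*(-4) = -4)
K(O, g) = -300 (K(O, g) = ((-2 + 5)*(-4))*(-5)² = (3*(-4))*25 = -12*25 = -300)
√(-15538 + K(-32, 103)) = √(-15538 - 300) = √(-15838) = I*√15838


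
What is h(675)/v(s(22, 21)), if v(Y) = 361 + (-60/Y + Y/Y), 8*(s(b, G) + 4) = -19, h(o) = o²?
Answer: 7745625/6314 ≈ 1226.7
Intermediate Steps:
s(b, G) = -51/8 (s(b, G) = -4 + (⅛)*(-19) = -4 - 19/8 = -51/8)
v(Y) = 362 - 60/Y (v(Y) = 361 + (-60/Y + 1) = 361 + (1 - 60/Y) = 362 - 60/Y)
h(675)/v(s(22, 21)) = 675²/(362 - 60/(-51/8)) = 455625/(362 - 60*(-8/51)) = 455625/(362 + 160/17) = 455625/(6314/17) = 455625*(17/6314) = 7745625/6314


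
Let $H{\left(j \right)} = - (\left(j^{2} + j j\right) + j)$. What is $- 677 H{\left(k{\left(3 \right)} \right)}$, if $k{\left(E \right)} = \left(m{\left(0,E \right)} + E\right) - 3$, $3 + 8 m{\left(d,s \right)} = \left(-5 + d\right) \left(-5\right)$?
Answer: $\frac{96811}{8} \approx 12101.0$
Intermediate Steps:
$m{\left(d,s \right)} = \frac{11}{4} - \frac{5 d}{8}$ ($m{\left(d,s \right)} = - \frac{3}{8} + \frac{\left(-5 + d\right) \left(-5\right)}{8} = - \frac{3}{8} + \frac{25 - 5 d}{8} = - \frac{3}{8} - \left(- \frac{25}{8} + \frac{5 d}{8}\right) = \frac{11}{4} - \frac{5 d}{8}$)
$k{\left(E \right)} = - \frac{1}{4} + E$ ($k{\left(E \right)} = \left(\left(\frac{11}{4} - 0\right) + E\right) - 3 = \left(\left(\frac{11}{4} + 0\right) + E\right) - 3 = \left(\frac{11}{4} + E\right) - 3 = - \frac{1}{4} + E$)
$H{\left(j \right)} = - j - 2 j^{2}$ ($H{\left(j \right)} = - (\left(j^{2} + j^{2}\right) + j) = - (2 j^{2} + j) = - (j + 2 j^{2}) = - j - 2 j^{2}$)
$- 677 H{\left(k{\left(3 \right)} \right)} = - 677 \left(- \left(- \frac{1}{4} + 3\right) \left(1 + 2 \left(- \frac{1}{4} + 3\right)\right)\right) = - 677 \left(\left(-1\right) \frac{11}{4} \left(1 + 2 \cdot \frac{11}{4}\right)\right) = - 677 \left(\left(-1\right) \frac{11}{4} \left(1 + \frac{11}{2}\right)\right) = - 677 \left(\left(-1\right) \frac{11}{4} \cdot \frac{13}{2}\right) = \left(-677\right) \left(- \frac{143}{8}\right) = \frac{96811}{8}$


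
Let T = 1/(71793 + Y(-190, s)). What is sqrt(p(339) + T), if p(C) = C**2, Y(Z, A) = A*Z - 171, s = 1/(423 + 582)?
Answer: sqrt(1488545535098256285)/3598996 ≈ 339.00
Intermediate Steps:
s = 1/1005 ≈ 0.00099503
Y(Z, A) = -171 + A*Z
T = 201/14395984 (T = 1/(71793 + (-171 + (1/1005)*(-190))) = 1/(71793 + (-171 - 38/201)) = 1/(71793 - 34409/201) = 1/(14395984/201) = 201/14395984 ≈ 1.3962e-5)
sqrt(p(339) + T) = sqrt(339**2 + 201/14395984) = sqrt(114921 + 201/14395984) = sqrt(1654400877465/14395984) = sqrt(1488545535098256285)/3598996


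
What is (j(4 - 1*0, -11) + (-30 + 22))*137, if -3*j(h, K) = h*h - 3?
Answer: -5069/3 ≈ -1689.7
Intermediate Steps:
j(h, K) = 1 - h**2/3 (j(h, K) = -(h*h - 3)/3 = -(h**2 - 3)/3 = -(-3 + h**2)/3 = 1 - h**2/3)
(j(4 - 1*0, -11) + (-30 + 22))*137 = ((1 - (4 - 1*0)**2/3) + (-30 + 22))*137 = ((1 - (4 + 0)**2/3) - 8)*137 = ((1 - 1/3*4**2) - 8)*137 = ((1 - 1/3*16) - 8)*137 = ((1 - 16/3) - 8)*137 = (-13/3 - 8)*137 = -37/3*137 = -5069/3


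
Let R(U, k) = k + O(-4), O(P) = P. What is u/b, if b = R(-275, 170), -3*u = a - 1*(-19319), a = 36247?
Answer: -9261/83 ≈ -111.58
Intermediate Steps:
R(U, k) = -4 + k (R(U, k) = k - 4 = -4 + k)
u = -18522 (u = -(36247 - 1*(-19319))/3 = -(36247 + 19319)/3 = -⅓*55566 = -18522)
b = 166 (b = -4 + 170 = 166)
u/b = -18522/166 = -18522*1/166 = -9261/83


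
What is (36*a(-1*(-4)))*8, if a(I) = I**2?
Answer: 4608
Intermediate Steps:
(36*a(-1*(-4)))*8 = (36*(-1*(-4))**2)*8 = (36*4**2)*8 = (36*16)*8 = 576*8 = 4608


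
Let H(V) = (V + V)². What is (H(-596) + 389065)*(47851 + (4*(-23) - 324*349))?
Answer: -118219132493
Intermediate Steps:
H(V) = 4*V² (H(V) = (2*V)² = 4*V²)
(H(-596) + 389065)*(47851 + (4*(-23) - 324*349)) = (4*(-596)² + 389065)*(47851 + (4*(-23) - 324*349)) = (4*355216 + 389065)*(47851 + (-92 - 113076)) = (1420864 + 389065)*(47851 - 113168) = 1809929*(-65317) = -118219132493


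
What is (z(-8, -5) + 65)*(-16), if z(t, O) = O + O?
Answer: -880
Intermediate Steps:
z(t, O) = 2*O
(z(-8, -5) + 65)*(-16) = (2*(-5) + 65)*(-16) = (-10 + 65)*(-16) = 55*(-16) = -880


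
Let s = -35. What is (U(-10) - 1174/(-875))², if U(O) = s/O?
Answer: 71791729/3062500 ≈ 23.442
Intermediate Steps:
U(O) = -35/O
(U(-10) - 1174/(-875))² = (-35/(-10) - 1174/(-875))² = (-35*(-⅒) - 1174*(-1/875))² = (7/2 + 1174/875)² = (8473/1750)² = 71791729/3062500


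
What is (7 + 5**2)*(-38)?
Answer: -1216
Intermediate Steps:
(7 + 5**2)*(-38) = (7 + 25)*(-38) = 32*(-38) = -1216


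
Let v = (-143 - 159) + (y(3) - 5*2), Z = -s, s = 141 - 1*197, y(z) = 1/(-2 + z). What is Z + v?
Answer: -255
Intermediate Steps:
s = -56 (s = 141 - 197 = -56)
Z = 56 (Z = -1*(-56) = 56)
v = -311 (v = (-143 - 159) + (1/(-2 + 3) - 5*2) = -302 + (1/1 - 10) = -302 + (1 - 10) = -302 - 9 = -311)
Z + v = 56 - 311 = -255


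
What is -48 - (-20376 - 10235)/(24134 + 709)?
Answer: -165979/3549 ≈ -46.768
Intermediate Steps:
-48 - (-20376 - 10235)/(24134 + 709) = -48 - (-30611)/24843 = -48 - 1*(-4373/3549) = -48 + 4373/3549 = -165979/3549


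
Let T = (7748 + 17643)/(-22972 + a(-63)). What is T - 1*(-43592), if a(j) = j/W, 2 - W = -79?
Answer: 9012635441/206755 ≈ 43591.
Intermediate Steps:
W = 81 (W = 2 - 1*(-79) = 2 + 79 = 81)
a(j) = j/81
T = -228519/206755 (T = (7748 + 17643)/(-22972 + (1/81)*(-63)) = 25391/(-22972 - 7/9) = 25391/(-206755/9) = 25391*(-9/206755) = -228519/206755 ≈ -1.1053)
T - 1*(-43592) = -228519/206755 - 1*(-43592) = -228519/206755 + 43592 = 9012635441/206755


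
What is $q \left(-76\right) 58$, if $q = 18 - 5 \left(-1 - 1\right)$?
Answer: $-123424$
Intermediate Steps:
$q = 28$ ($q = 18 - -10 = 18 + 10 = 28$)
$q \left(-76\right) 58 = 28 \left(-76\right) 58 = \left(-2128\right) 58 = -123424$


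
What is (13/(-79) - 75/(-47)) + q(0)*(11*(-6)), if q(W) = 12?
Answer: -2935382/3713 ≈ -790.57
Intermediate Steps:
(13/(-79) - 75/(-47)) + q(0)*(11*(-6)) = (13/(-79) - 75/(-47)) + 12*(11*(-6)) = (13*(-1/79) - 75*(-1/47)) + 12*(-66) = (-13/79 + 75/47) - 792 = 5314/3713 - 792 = -2935382/3713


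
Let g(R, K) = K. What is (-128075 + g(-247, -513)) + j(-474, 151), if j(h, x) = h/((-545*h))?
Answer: -70080461/545 ≈ -1.2859e+5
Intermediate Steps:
j(h, x) = -1/545 (j(h, x) = h*(-1/(545*h)) = -1/545)
(-128075 + g(-247, -513)) + j(-474, 151) = (-128075 - 513) - 1/545 = -128588 - 1/545 = -70080461/545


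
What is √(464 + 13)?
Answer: 3*√53 ≈ 21.840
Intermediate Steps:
√(464 + 13) = √477 = 3*√53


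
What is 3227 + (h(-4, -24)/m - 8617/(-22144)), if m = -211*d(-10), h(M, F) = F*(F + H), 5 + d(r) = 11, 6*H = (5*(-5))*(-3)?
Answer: 15078582731/4672384 ≈ 3227.2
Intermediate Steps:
H = 25/2 (H = ((5*(-5))*(-3))/6 = (-25*(-3))/6 = (⅙)*75 = 25/2 ≈ 12.500)
d(r) = 6 (d(r) = -5 + 11 = 6)
h(M, F) = F*(25/2 + F) (h(M, F) = F*(F + 25/2) = F*(25/2 + F))
m = -1266 (m = -211*6 = -1266)
3227 + (h(-4, -24)/m - 8617/(-22144)) = 3227 + (((½)*(-24)*(25 + 2*(-24)))/(-1266) - 8617/(-22144)) = 3227 + (((½)*(-24)*(25 - 48))*(-1/1266) - 8617*(-1/22144)) = 3227 + (((½)*(-24)*(-23))*(-1/1266) + 8617/22144) = 3227 + (276*(-1/1266) + 8617/22144) = 3227 + (-46/211 + 8617/22144) = 3227 + 799563/4672384 = 15078582731/4672384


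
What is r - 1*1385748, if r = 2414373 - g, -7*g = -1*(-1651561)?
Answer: 8851936/7 ≈ 1.2646e+6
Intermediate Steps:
g = -1651561/7 (g = -(-1)*(-1651561)/7 = -⅐*1651561 = -1651561/7 ≈ -2.3594e+5)
r = 18552172/7 (r = 2414373 - 1*(-1651561/7) = 2414373 + 1651561/7 = 18552172/7 ≈ 2.6503e+6)
r - 1*1385748 = 18552172/7 - 1*1385748 = 18552172/7 - 1385748 = 8851936/7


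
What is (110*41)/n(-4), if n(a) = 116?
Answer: 2255/58 ≈ 38.879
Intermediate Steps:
(110*41)/n(-4) = (110*41)/116 = 4510*(1/116) = 2255/58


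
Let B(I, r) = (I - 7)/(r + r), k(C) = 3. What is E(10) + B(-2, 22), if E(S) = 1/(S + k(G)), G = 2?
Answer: -73/572 ≈ -0.12762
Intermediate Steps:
B(I, r) = (-7 + I)/(2*r) (B(I, r) = (-7 + I)/((2*r)) = (-7 + I)*(1/(2*r)) = (-7 + I)/(2*r))
E(S) = 1/(3 + S) (E(S) = 1/(S + 3) = 1/(3 + S))
E(10) + B(-2, 22) = 1/(3 + 10) + (½)*(-7 - 2)/22 = 1/13 + (½)*(1/22)*(-9) = 1/13 - 9/44 = -73/572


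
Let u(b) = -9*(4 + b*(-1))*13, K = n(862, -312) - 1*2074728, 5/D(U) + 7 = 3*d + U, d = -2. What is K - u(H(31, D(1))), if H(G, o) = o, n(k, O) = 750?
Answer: -8293845/4 ≈ -2.0735e+6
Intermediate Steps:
D(U) = 5/(-13 + U) (D(U) = 5/(-7 + (3*(-2) + U)) = 5/(-7 + (-6 + U)) = 5/(-13 + U))
K = -2073978 (K = 750 - 1*2074728 = 750 - 2074728 = -2073978)
u(b) = -468 + 117*b (u(b) = -9*(4 - b)*13 = (-36 + 9*b)*13 = -468 + 117*b)
K - u(H(31, D(1))) = -2073978 - (-468 + 117*(5/(-13 + 1))) = -2073978 - (-468 + 117*(5/(-12))) = -2073978 - (-468 + 117*(5*(-1/12))) = -2073978 - (-468 + 117*(-5/12)) = -2073978 - (-468 - 195/4) = -2073978 - 1*(-2067/4) = -2073978 + 2067/4 = -8293845/4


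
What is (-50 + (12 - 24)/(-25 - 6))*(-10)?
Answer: 15380/31 ≈ 496.13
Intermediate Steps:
(-50 + (12 - 24)/(-25 - 6))*(-10) = (-50 - 12/(-31))*(-10) = (-50 - 12*(-1/31))*(-10) = (-50 + 12/31)*(-10) = -1538/31*(-10) = 15380/31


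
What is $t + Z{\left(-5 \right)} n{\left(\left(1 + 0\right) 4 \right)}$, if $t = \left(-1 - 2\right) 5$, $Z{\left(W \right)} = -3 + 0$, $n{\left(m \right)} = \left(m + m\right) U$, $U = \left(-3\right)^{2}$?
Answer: $-231$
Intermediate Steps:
$U = 9$
$n{\left(m \right)} = 18 m$ ($n{\left(m \right)} = \left(m + m\right) 9 = 2 m 9 = 18 m$)
$Z{\left(W \right)} = -3$
$t = -15$ ($t = \left(-3\right) 5 = -15$)
$t + Z{\left(-5 \right)} n{\left(\left(1 + 0\right) 4 \right)} = -15 - 3 \cdot 18 \left(1 + 0\right) 4 = -15 - 3 \cdot 18 \cdot 1 \cdot 4 = -15 - 3 \cdot 18 \cdot 4 = -15 - 216 = -231$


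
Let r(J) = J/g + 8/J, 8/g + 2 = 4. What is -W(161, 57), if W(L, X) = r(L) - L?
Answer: 77731/644 ≈ 120.70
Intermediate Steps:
g = 4 (g = 8/(-2 + 4) = 8/2 = 8*(½) = 4)
r(J) = 8/J + J/4 (r(J) = J/4 + 8/J = 8/J + J/4)
W(L, X) = 8/L - 3*L/4 (W(L, X) = (8/L + L/4) - L = 8/L - 3*L/4)
-W(161, 57) = -(8/161 - ¾*161) = -(8*(1/161) - 483/4) = -(8/161 - 483/4) = -1*(-77731/644) = 77731/644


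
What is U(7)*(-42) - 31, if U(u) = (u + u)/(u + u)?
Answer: -73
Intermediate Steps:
U(u) = 1 (U(u) = (2*u)/((2*u)) = (2*u)*(1/(2*u)) = 1)
U(7)*(-42) - 31 = 1*(-42) - 31 = -42 - 31 = -73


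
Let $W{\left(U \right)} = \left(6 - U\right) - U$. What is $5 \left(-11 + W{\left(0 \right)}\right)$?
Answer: $-25$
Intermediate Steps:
$W{\left(U \right)} = 6 - 2 U$
$5 \left(-11 + W{\left(0 \right)}\right) = 5 \left(-11 + \left(6 - 0\right)\right) = 5 \left(-11 + \left(6 + 0\right)\right) = 5 \left(-11 + 6\right) = 5 \left(-5\right) = -25$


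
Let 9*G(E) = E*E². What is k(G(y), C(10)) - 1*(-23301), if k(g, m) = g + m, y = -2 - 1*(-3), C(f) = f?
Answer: 209800/9 ≈ 23311.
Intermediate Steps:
y = 1 (y = -2 + 3 = 1)
G(E) = E³/9 (G(E) = (E*E²)/9 = E³/9)
k(G(y), C(10)) - 1*(-23301) = ((⅑)*1³ + 10) - 1*(-23301) = ((⅑)*1 + 10) + 23301 = (⅑ + 10) + 23301 = 91/9 + 23301 = 209800/9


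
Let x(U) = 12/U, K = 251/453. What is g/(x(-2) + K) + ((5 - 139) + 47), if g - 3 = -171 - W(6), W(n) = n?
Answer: -135807/2467 ≈ -55.049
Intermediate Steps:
K = 251/453 (K = 251*(1/453) = 251/453 ≈ 0.55408)
g = -174 (g = 3 + (-171 - 1*6) = 3 + (-171 - 6) = 3 - 177 = -174)
g/(x(-2) + K) + ((5 - 139) + 47) = -174/(12/(-2) + 251/453) + ((5 - 139) + 47) = -174/(12*(-½) + 251/453) + (-134 + 47) = -174/(-6 + 251/453) - 87 = -174/(-2467/453) - 87 = -174*(-453/2467) - 87 = 78822/2467 - 87 = -135807/2467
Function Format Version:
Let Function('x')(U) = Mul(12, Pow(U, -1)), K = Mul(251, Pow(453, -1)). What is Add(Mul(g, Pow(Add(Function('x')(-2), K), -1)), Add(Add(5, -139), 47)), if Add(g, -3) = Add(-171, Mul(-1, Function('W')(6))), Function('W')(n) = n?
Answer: Rational(-135807, 2467) ≈ -55.049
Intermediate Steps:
K = Rational(251, 453) (K = Mul(251, Rational(1, 453)) = Rational(251, 453) ≈ 0.55408)
g = -174 (g = Add(3, Add(-171, Mul(-1, 6))) = Add(3, Add(-171, -6)) = Add(3, -177) = -174)
Add(Mul(g, Pow(Add(Function('x')(-2), K), -1)), Add(Add(5, -139), 47)) = Add(Mul(-174, Pow(Add(Mul(12, Pow(-2, -1)), Rational(251, 453)), -1)), Add(Add(5, -139), 47)) = Add(Mul(-174, Pow(Add(Mul(12, Rational(-1, 2)), Rational(251, 453)), -1)), Add(-134, 47)) = Add(Mul(-174, Pow(Add(-6, Rational(251, 453)), -1)), -87) = Add(Mul(-174, Pow(Rational(-2467, 453), -1)), -87) = Add(Mul(-174, Rational(-453, 2467)), -87) = Add(Rational(78822, 2467), -87) = Rational(-135807, 2467)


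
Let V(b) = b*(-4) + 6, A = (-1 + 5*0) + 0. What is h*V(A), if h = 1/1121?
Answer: 10/1121 ≈ 0.0089206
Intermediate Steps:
A = -1 (A = (-1 + 0) + 0 = -1 + 0 = -1)
V(b) = 6 - 4*b (V(b) = -4*b + 6 = 6 - 4*b)
h = 1/1121 ≈ 0.00089206
h*V(A) = (6 - 4*(-1))/1121 = (6 + 4)/1121 = (1/1121)*10 = 10/1121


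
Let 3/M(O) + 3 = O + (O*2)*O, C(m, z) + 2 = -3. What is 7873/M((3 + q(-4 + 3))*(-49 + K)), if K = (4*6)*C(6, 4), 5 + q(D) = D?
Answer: 1350487182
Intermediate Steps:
q(D) = -5 + D
C(m, z) = -5 (C(m, z) = -2 - 3 = -5)
K = -120 (K = (4*6)*(-5) = 24*(-5) = -120)
M(O) = 3/(-3 + O + 2*O²) (M(O) = 3/(-3 + (O + (O*2)*O)) = 3/(-3 + (O + (2*O)*O)) = 3/(-3 + (O + 2*O²)) = 3/(-3 + O + 2*O²))
7873/M((3 + q(-4 + 3))*(-49 + K)) = 7873/((3/(-3 + (3 + (-5 + (-4 + 3)))*(-49 - 120) + 2*((3 + (-5 + (-4 + 3)))*(-49 - 120))²))) = 7873/((3/(-3 + (3 + (-5 - 1))*(-169) + 2*((3 + (-5 - 1))*(-169))²))) = 7873/((3/(-3 + (3 - 6)*(-169) + 2*((3 - 6)*(-169))²))) = 7873/((3/(-3 - 3*(-169) + 2*(-3*(-169))²))) = 7873/((3/(-3 + 507 + 2*507²))) = 7873/((3/(-3 + 507 + 2*257049))) = 7873/((3/(-3 + 507 + 514098))) = 7873/((3/514602)) = 7873/((3*(1/514602))) = 7873/(1/171534) = 7873*171534 = 1350487182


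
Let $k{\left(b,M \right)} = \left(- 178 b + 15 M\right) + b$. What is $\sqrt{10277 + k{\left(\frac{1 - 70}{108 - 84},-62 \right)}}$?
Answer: $\frac{\sqrt{157694}}{4} \approx 99.277$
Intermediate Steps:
$k{\left(b,M \right)} = - 177 b + 15 M$
$\sqrt{10277 + k{\left(\frac{1 - 70}{108 - 84},-62 \right)}} = \sqrt{10277 - \left(930 + 177 \frac{1 - 70}{108 - 84}\right)} = \sqrt{10277 - \left(930 + 177 \left(- \frac{69}{24}\right)\right)} = \sqrt{10277 - \left(930 + 177 \left(\left(-69\right) \frac{1}{24}\right)\right)} = \sqrt{10277 - \frac{3369}{8}} = \sqrt{\frac{78847}{8}} = \frac{\sqrt{157694}}{4}$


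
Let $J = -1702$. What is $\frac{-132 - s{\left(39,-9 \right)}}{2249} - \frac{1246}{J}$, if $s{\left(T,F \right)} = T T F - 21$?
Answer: $\frac{12956005}{1913899} \approx 6.7694$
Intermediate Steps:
$s{\left(T,F \right)} = -21 + F T^{2}$ ($s{\left(T,F \right)} = T^{2} F - 21 = F T^{2} - 21 = -21 + F T^{2}$)
$\frac{-132 - s{\left(39,-9 \right)}}{2249} - \frac{1246}{J} = \frac{-132 - \left(-21 - 9 \cdot 39^{2}\right)}{2249} - \frac{1246}{-1702} = \left(-132 - \left(-21 - 13689\right)\right) \frac{1}{2249} - - \frac{623}{851} = \left(-132 - \left(-21 - 13689\right)\right) \frac{1}{2249} + \frac{623}{851} = \left(-132 - -13710\right) \frac{1}{2249} + \frac{623}{851} = \left(-132 + 13710\right) \frac{1}{2249} + \frac{623}{851} = 13578 \cdot \frac{1}{2249} + \frac{623}{851} = \frac{13578}{2249} + \frac{623}{851} = \frac{12956005}{1913899}$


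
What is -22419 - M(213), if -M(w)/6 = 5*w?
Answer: -16029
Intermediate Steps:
M(w) = -30*w
-22419 - M(213) = -22419 - (-30)*213 = -22419 - 1*(-6390) = -22419 + 6390 = -16029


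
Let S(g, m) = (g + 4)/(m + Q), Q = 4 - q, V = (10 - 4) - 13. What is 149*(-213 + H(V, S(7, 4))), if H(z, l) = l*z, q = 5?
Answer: -106684/3 ≈ -35561.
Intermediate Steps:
V = -7 (V = 6 - 13 = -7)
Q = -1 (Q = 4 - 1*5 = 4 - 5 = -1)
S(g, m) = (4 + g)/(-1 + m) (S(g, m) = (g + 4)/(m - 1) = (4 + g)/(-1 + m))
149*(-213 + H(V, S(7, 4))) = 149*(-213 + ((4 + 7)/(-1 + 4))*(-7)) = 149*(-213 + (11/3)*(-7)) = 149*(-213 - 77/3) = 149*(-716/3) = -106684/3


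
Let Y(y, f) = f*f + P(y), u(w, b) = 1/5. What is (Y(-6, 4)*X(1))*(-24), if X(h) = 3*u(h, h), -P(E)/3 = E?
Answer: -2448/5 ≈ -489.60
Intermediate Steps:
u(w, b) = ⅕
P(E) = -3*E
X(h) = ⅗ (X(h) = 3*(⅕) = ⅗)
Y(y, f) = f² - 3*y (Y(y, f) = f*f - 3*y = f² - 3*y)
(Y(-6, 4)*X(1))*(-24) = ((4² - 3*(-6))*(⅗))*(-24) = ((16 + 18)*(⅗))*(-24) = (34*(⅗))*(-24) = (102/5)*(-24) = -2448/5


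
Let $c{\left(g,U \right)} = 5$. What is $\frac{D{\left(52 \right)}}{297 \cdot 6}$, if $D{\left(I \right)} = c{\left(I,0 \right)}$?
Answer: $\frac{5}{1782} \approx 0.0028058$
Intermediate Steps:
$D{\left(I \right)} = 5$
$\frac{D{\left(52 \right)}}{297 \cdot 6} = \frac{5}{297 \cdot 6} = \frac{5}{1782}$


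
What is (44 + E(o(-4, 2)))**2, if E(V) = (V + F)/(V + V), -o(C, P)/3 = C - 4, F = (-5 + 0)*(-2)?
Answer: 1151329/576 ≈ 1998.8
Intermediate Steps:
F = 10 (F = -5*(-2) = 10)
o(C, P) = 12 - 3*C (o(C, P) = -3*(C - 4) = -3*(-4 + C) = 12 - 3*C)
E(V) = (10 + V)/(2*V) (E(V) = (V + 10)/(V + V) = (10 + V)/((2*V)) = (10 + V)*(1/(2*V)) = (10 + V)/(2*V))
(44 + E(o(-4, 2)))**2 = (44 + (10 + (12 - 3*(-4)))/(2*(12 - 3*(-4))))**2 = (44 + (10 + (12 + 12))/(2*(12 + 12)))**2 = (44 + (1/2)*(10 + 24)/24)**2 = (44 + (1/2)*(1/24)*34)**2 = (44 + 17/24)**2 = (1073/24)**2 = 1151329/576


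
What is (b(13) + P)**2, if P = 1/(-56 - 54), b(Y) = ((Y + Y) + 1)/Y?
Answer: 8743849/2044900 ≈ 4.2759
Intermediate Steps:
b(Y) = (1 + 2*Y)/Y (b(Y) = (2*Y + 1)/Y = (1 + 2*Y)/Y)
P = -1/110 (P = 1/(-110) = -1/110 ≈ -0.0090909)
(b(13) + P)**2 = ((2 + 1/13) - 1/110)**2 = (27/13 - 1/110)**2 = (2957/1430)**2 = 8743849/2044900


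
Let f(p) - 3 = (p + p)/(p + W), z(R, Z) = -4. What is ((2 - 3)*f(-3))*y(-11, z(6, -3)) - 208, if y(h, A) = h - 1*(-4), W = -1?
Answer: -353/2 ≈ -176.50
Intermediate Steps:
y(h, A) = 4 + h (y(h, A) = h + 4 = 4 + h)
f(p) = 3 + 2*p/(-1 + p) (f(p) = 3 + (p + p)/(p - 1) = 3 + (2*p)/(-1 + p) = 3 + 2*p/(-1 + p))
((2 - 3)*f(-3))*y(-11, z(6, -3)) - 208 = ((2 - 3)*((-3 + 5*(-3))/(-1 - 3)))*(4 - 11) - 208 = -(-3 - 15)/(-4)*(-7) - 208 = -(-1)*(-18)/4*(-7) - 208 = -1*9/2*(-7) - 208 = -9/2*(-7) - 208 = 63/2 - 208 = -353/2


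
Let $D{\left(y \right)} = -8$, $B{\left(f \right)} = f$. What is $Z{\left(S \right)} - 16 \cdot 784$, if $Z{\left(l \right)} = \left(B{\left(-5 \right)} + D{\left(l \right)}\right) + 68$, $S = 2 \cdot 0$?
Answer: $-12489$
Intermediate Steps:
$S = 0$
$Z{\left(l \right)} = 55$ ($Z{\left(l \right)} = \left(-5 - 8\right) + 68 = -13 + 68 = 55$)
$Z{\left(S \right)} - 16 \cdot 784 = 55 - 16 \cdot 784 = 55 - 12544 = -12489$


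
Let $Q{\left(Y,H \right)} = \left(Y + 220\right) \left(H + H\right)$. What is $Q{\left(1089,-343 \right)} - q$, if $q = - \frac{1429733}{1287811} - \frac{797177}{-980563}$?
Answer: $- \frac{1133943068593286450}{1262779817593} \approx -8.9797 \cdot 10^{5}$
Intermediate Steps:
$Q{\left(Y,H \right)} = 2 H \left(220 + Y\right)$ ($Q{\left(Y,H \right)} = \left(220 + Y\right) 2 H = 2 H \left(220 + Y\right)$)
$q = - \frac{375329970132}{1262779817593}$ ($q = \left(-1429733\right) \frac{1}{1287811} - - \frac{797177}{980563} = - \frac{1429733}{1287811} + \frac{797177}{980563} = - \frac{375329970132}{1262779817593} \approx -0.29722$)
$Q{\left(1089,-343 \right)} - q = 2 \left(-343\right) \left(220 + 1089\right) - - \frac{375329970132}{1262779817593} = 2 \left(-343\right) 1309 + \frac{375329970132}{1262779817593} = -897974 + \frac{375329970132}{1262779817593} = - \frac{1133943068593286450}{1262779817593}$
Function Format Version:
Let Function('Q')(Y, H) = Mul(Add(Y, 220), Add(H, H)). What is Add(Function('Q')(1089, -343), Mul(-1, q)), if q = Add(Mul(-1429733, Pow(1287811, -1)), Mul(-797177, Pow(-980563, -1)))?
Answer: Rational(-1133943068593286450, 1262779817593) ≈ -8.9797e+5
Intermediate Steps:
Function('Q')(Y, H) = Mul(2, H, Add(220, Y)) (Function('Q')(Y, H) = Mul(Add(220, Y), Mul(2, H)) = Mul(2, H, Add(220, Y)))
q = Rational(-375329970132, 1262779817593) (q = Add(Mul(-1429733, Rational(1, 1287811)), Mul(-797177, Rational(-1, 980563))) = Add(Rational(-1429733, 1287811), Rational(797177, 980563)) = Rational(-375329970132, 1262779817593) ≈ -0.29722)
Add(Function('Q')(1089, -343), Mul(-1, q)) = Add(Mul(2, -343, Add(220, 1089)), Mul(-1, Rational(-375329970132, 1262779817593))) = Add(Mul(2, -343, 1309), Rational(375329970132, 1262779817593)) = Add(-897974, Rational(375329970132, 1262779817593)) = Rational(-1133943068593286450, 1262779817593)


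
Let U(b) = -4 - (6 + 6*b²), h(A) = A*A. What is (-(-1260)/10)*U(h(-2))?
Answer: -13356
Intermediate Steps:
h(A) = A²
U(b) = -10 - 6*b² (U(b) = -4 + (-6 - 6*b²) = -10 - 6*b²)
(-(-1260)/10)*U(h(-2)) = (-(-1260)/10)*(-10 - 6*((-2)²)²) = (-(-1260)/10)*(-10 - 6*4²) = (-42*(-3))*(-10 - 6*16) = 126*(-10 - 96) = 126*(-106) = -13356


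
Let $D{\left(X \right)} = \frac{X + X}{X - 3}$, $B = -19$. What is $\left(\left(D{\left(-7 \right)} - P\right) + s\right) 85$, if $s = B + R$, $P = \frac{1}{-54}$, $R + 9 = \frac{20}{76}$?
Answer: $- \frac{2295221}{1026} \approx -2237.1$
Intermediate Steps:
$R = - \frac{166}{19}$ ($R = -9 + \frac{20}{76} = -9 + 20 \cdot \frac{1}{76} = -9 + \frac{5}{19} = - \frac{166}{19} \approx -8.7368$)
$P = - \frac{1}{54} \approx -0.018519$
$D{\left(X \right)} = \frac{2 X}{-3 + X}$
$s = - \frac{527}{19}$ ($s = -19 - \frac{166}{19} = - \frac{527}{19} \approx -27.737$)
$\left(\left(D{\left(-7 \right)} - P\right) + s\right) 85 = \left(\left(2 \left(-7\right) \frac{1}{-3 - 7} - - \frac{1}{54}\right) - \frac{527}{19}\right) 85 = \left(\left(2 \left(-7\right) \frac{1}{-10} + \frac{1}{54}\right) - \frac{527}{19}\right) 85 = \left(\left(2 \left(-7\right) \left(- \frac{1}{10}\right) + \frac{1}{54}\right) - \frac{527}{19}\right) 85 = \left(\left(\frac{7}{5} + \frac{1}{54}\right) - \frac{527}{19}\right) 85 = \left(\frac{383}{270} - \frac{527}{19}\right) 85 = \left(- \frac{135013}{5130}\right) 85 = - \frac{2295221}{1026}$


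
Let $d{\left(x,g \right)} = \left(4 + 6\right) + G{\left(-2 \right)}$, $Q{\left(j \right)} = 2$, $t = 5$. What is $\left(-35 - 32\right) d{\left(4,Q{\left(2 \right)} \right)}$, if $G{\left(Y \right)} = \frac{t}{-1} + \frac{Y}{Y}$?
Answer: $-402$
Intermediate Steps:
$G{\left(Y \right)} = -4$ ($G{\left(Y \right)} = \frac{5}{-1} + \frac{Y}{Y} = 5 \left(-1\right) + 1 = -5 + 1 = -4$)
$d{\left(x,g \right)} = 6$ ($d{\left(x,g \right)} = \left(4 + 6\right) - 4 = 10 - 4 = 6$)
$\left(-35 - 32\right) d{\left(4,Q{\left(2 \right)} \right)} = \left(-35 - 32\right) 6 = \left(-67\right) 6 = -402$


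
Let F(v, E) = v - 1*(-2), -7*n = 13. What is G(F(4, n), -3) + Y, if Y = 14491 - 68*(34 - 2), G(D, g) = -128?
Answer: 12187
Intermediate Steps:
n = -13/7 (n = -1/7*13 = -13/7 ≈ -1.8571)
F(v, E) = 2 + v (F(v, E) = v + 2 = 2 + v)
Y = 12315 (Y = 14491 - 68*32 = 14491 - 2176 = 12315)
G(F(4, n), -3) + Y = -128 + 12315 = 12187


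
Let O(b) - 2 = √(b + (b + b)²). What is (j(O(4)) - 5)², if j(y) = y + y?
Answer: 273 - 8*√17 ≈ 240.02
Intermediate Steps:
O(b) = 2 + √(b + 4*b²) (O(b) = 2 + √(b + (b + b)²) = 2 + √(b + (2*b)²) = 2 + √(b + 4*b²))
j(y) = 2*y
(j(O(4)) - 5)² = (2*(2 + √(4*(1 + 4*4))) - 5)² = (2*(2 + √(4*(1 + 16))) - 5)² = (2*(2 + √(4*17)) - 5)² = (2*(2 + √68) - 5)² = (2*(2 + 2*√17) - 5)² = ((4 + 4*√17) - 5)² = (-1 + 4*√17)²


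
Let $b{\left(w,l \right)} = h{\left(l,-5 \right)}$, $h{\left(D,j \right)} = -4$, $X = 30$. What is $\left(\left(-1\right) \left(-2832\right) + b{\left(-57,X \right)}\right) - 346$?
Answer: $2482$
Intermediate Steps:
$b{\left(w,l \right)} = -4$
$\left(\left(-1\right) \left(-2832\right) + b{\left(-57,X \right)}\right) - 346 = \left(\left(-1\right) \left(-2832\right) - 4\right) - 346 = \left(2832 - 4\right) - 346 = 2828 - 346 = 2482$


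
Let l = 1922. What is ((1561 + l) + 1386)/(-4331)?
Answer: -4869/4331 ≈ -1.1242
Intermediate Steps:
((1561 + l) + 1386)/(-4331) = ((1561 + 1922) + 1386)/(-4331) = (3483 + 1386)*(-1/4331) = 4869*(-1/4331) = -4869/4331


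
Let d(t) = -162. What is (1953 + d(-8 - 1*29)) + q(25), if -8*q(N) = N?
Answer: 14303/8 ≈ 1787.9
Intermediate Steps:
q(N) = -N/8
(1953 + d(-8 - 1*29)) + q(25) = (1953 - 162) - ⅛*25 = 1791 - 25/8 = 14303/8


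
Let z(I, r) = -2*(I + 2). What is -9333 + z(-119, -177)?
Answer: -9099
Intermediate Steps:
z(I, r) = -4 - 2*I (z(I, r) = -2*(2 + I) = -4 - 2*I)
-9333 + z(-119, -177) = -9333 + (-4 - 2*(-119)) = -9333 + (-4 + 238) = -9333 + 234 = -9099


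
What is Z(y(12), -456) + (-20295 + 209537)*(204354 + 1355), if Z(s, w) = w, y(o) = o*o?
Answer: 38928782122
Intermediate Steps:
y(o) = o²
Z(y(12), -456) + (-20295 + 209537)*(204354 + 1355) = -456 + (-20295 + 209537)*(204354 + 1355) = -456 + 189242*205709 = -456 + 38928782578 = 38928782122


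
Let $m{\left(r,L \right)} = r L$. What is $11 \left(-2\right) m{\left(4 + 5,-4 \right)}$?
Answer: $792$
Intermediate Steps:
$m{\left(r,L \right)} = L r$
$11 \left(-2\right) m{\left(4 + 5,-4 \right)} = 11 \left(-2\right) \left(- 4 \left(4 + 5\right)\right) = - 22 \left(\left(-4\right) 9\right) = \left(-22\right) \left(-36\right) = 792$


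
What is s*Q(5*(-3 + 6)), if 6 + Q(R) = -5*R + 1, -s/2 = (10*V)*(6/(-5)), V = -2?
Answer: 3840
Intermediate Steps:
s = -48 (s = -2*10*(-2)*6/(-5) = -(-40)*6*(-⅕) = -(-40)*(-6)/5 = -2*24 = -48)
Q(R) = -5 - 5*R (Q(R) = -6 + (-5*R + 1) = -6 + (1 - 5*R) = -5 - 5*R)
s*Q(5*(-3 + 6)) = -48*(-5 - 25*(-3 + 6)) = -48*(-5 - 25*3) = -48*(-5 - 5*15) = -48*(-5 - 75) = -48*(-80) = 3840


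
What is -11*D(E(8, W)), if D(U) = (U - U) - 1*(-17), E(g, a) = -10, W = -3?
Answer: -187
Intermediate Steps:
D(U) = 17 (D(U) = 0 + 17 = 17)
-11*D(E(8, W)) = -11*17 = -187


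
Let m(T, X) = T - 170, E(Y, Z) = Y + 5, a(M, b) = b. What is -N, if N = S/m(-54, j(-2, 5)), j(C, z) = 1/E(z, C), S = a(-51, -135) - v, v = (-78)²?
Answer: -6219/224 ≈ -27.763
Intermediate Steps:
v = 6084
E(Y, Z) = 5 + Y
S = -6219 (S = -135 - 1*6084 = -135 - 6084 = -6219)
j(C, z) = 1/(5 + z)
m(T, X) = -170 + T
N = 6219/224 (N = -6219/(-170 - 54) = -6219/(-224) = -6219*(-1/224) = 6219/224 ≈ 27.763)
-N = -1*6219/224 = -6219/224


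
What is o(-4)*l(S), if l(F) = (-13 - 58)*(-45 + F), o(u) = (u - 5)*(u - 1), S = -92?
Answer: 437715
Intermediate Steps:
o(u) = (-1 + u)*(-5 + u) (o(u) = (-5 + u)*(-1 + u) = (-1 + u)*(-5 + u))
l(F) = 3195 - 71*F (l(F) = -71*(-45 + F) = 3195 - 71*F)
o(-4)*l(S) = (5 + (-4)² - 6*(-4))*(3195 - 71*(-92)) = (5 + 16 + 24)*(3195 + 6532) = 45*9727 = 437715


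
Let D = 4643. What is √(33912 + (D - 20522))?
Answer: √18033 ≈ 134.29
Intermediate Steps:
√(33912 + (D - 20522)) = √(33912 + (4643 - 20522)) = √(33912 - 15879) = √18033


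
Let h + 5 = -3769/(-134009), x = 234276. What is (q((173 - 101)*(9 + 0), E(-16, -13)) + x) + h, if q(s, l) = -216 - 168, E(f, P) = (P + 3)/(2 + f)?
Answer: 31342966752/134009 ≈ 2.3389e+5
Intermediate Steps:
E(f, P) = (3 + P)/(2 + f)
q(s, l) = -384
h = -666276/134009 (h = -5 - 3769/(-134009) = -5 - 3769*(-1/134009) = -5 + 3769/134009 = -666276/134009 ≈ -4.9719)
(q((173 - 101)*(9 + 0), E(-16, -13)) + x) + h = (-384 + 234276) - 666276/134009 = 233892 - 666276/134009 = 31342966752/134009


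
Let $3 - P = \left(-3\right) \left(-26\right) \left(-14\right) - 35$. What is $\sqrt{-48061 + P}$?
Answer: $i \sqrt{46931} \approx 216.64 i$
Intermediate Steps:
$P = 1130$ ($P = 3 - \left(\left(-3\right) \left(-26\right) \left(-14\right) - 35\right) = 3 - \left(78 \left(-14\right) - 35\right) = 3 - \left(-1092 - 35\right) = 3 - -1127 = 3 + 1127 = 1130$)
$\sqrt{-48061 + P} = \sqrt{-48061 + 1130} = \sqrt{-46931} = i \sqrt{46931}$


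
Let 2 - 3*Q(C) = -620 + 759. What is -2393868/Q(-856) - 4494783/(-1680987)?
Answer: 4024266249473/76765073 ≈ 52423.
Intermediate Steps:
Q(C) = -137/3 (Q(C) = 2/3 - (-620 + 759)/3 = 2/3 - 1/3*139 = 2/3 - 139/3 = -137/3)
-2393868/Q(-856) - 4494783/(-1680987) = -2393868/(-137/3) - 4494783/(-1680987) = -2393868*(-3/137) - 4494783*(-1/1680987) = 7181604/137 + 1498261/560329 = 4024266249473/76765073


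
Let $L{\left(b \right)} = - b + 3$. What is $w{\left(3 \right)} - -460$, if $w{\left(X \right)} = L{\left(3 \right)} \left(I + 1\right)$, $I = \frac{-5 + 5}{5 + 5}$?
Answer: $460$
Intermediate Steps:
$L{\left(b \right)} = 3 - b$
$I = 0$ ($I = \frac{0}{10} = 0 \cdot \frac{1}{10} = 0$)
$w{\left(X \right)} = 0$ ($w{\left(X \right)} = \left(3 - 3\right) \left(0 + 1\right) = \left(3 - 3\right) 1 = 0 \cdot 1 = 0$)
$w{\left(3 \right)} - -460 = 0 - -460 = 0 + 460 = 460$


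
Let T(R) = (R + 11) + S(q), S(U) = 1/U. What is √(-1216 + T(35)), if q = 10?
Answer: I*√116990/10 ≈ 34.204*I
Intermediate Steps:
T(R) = 111/10 + R (T(R) = (R + 11) + 1/10 = (11 + R) + ⅒ = 111/10 + R)
√(-1216 + T(35)) = √(-1216 + (111/10 + 35)) = √(-1216 + 461/10) = √(-11699/10) = I*√116990/10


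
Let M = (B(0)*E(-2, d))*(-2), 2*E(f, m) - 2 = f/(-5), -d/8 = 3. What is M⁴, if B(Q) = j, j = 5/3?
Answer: 256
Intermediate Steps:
d = -24 (d = -8*3 = -24)
j = 5/3 (j = 5*(⅓) = 5/3 ≈ 1.6667)
B(Q) = 5/3
E(f, m) = 1 - f/10 (E(f, m) = 1 + (f/(-5))/2 = 1 + (f*(-⅕))/2 = 1 + (-f/5)/2 = 1 - f/10)
M = -4 (M = (5*(1 - ⅒*(-2))/3)*(-2) = (5*(1 + ⅕)/3)*(-2) = ((5/3)*(6/5))*(-2) = 2*(-2) = -4)
M⁴ = (-4)⁴ = 256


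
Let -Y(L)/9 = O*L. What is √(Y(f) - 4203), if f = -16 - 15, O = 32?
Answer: 15*√21 ≈ 68.739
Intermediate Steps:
f = -31
Y(L) = -288*L
√(Y(f) - 4203) = √(-288*(-31) - 4203) = √(8928 - 4203) = √4725 = 15*√21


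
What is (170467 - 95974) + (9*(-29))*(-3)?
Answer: 75276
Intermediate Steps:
(170467 - 95974) + (9*(-29))*(-3) = 74493 - 261*(-3) = 74493 + 783 = 75276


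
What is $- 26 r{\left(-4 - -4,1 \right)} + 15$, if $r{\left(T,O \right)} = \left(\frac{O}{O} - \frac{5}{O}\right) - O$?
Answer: $145$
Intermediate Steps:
$r{\left(T,O \right)} = 1 - O - \frac{5}{O}$ ($r{\left(T,O \right)} = \left(1 - \frac{5}{O}\right) - O = 1 - O - \frac{5}{O}$)
$- 26 r{\left(-4 - -4,1 \right)} + 15 = - 26 \left(1 - 1 - \frac{5}{1}\right) + 15 = - 26 \left(1 - 1 - 5\right) + 15 = \left(-26\right) \left(-5\right) + 15 = 130 + 15 = 145$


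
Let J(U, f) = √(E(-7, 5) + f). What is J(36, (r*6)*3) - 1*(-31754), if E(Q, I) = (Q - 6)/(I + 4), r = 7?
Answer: 31754 + √1121/3 ≈ 31765.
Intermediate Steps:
E(Q, I) = (-6 + Q)/(4 + I)
J(U, f) = √(-13/9 + f) (J(U, f) = √((-6 - 7)/(4 + 5) + f) = √(-13/9 + f))
J(36, (r*6)*3) - 1*(-31754) = √(-13 + 9*((7*6)*3))/3 - 1*(-31754) = √(-13 + 9*(42*3))/3 + 31754 = √(-13 + 9*126)/3 + 31754 = √(-13 + 1134)/3 + 31754 = √1121/3 + 31754 = 31754 + √1121/3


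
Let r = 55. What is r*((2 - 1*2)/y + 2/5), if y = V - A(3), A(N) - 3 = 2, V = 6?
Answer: 22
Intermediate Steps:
A(N) = 5 (A(N) = 3 + 2 = 5)
y = 1 (y = 6 - 1*5 = 6 - 5 = 1)
r*((2 - 1*2)/y + 2/5) = 55*((2 - 1*2)/1 + 2/5) = 55*((2 - 2)*1 + 2*(⅕)) = 55*(0*1 + ⅖) = 55*(0 + ⅖) = 55*(⅖) = 22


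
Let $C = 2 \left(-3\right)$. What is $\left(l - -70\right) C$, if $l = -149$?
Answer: $474$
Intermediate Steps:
$C = -6$
$\left(l - -70\right) C = \left(-149 - -70\right) \left(-6\right) = \left(-149 + 70\right) \left(-6\right) = \left(-79\right) \left(-6\right) = 474$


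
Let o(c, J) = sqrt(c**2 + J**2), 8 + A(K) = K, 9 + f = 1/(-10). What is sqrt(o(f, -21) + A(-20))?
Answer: sqrt(-2800 + 70*sqrt(1069))/10 ≈ 2.2612*I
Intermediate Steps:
f = -91/10 (f = -9 + 1/(-10) = -9 - 1/10 = -91/10 ≈ -9.1000)
A(K) = -8 + K
o(c, J) = sqrt(J**2 + c**2)
sqrt(o(f, -21) + A(-20)) = sqrt(sqrt((-21)**2 + (-91/10)**2) + (-8 - 20)) = sqrt(sqrt(441 + 8281/100) - 28) = sqrt(sqrt(52381/100) - 28) = sqrt(7*sqrt(1069)/10 - 28) = sqrt(-28 + 7*sqrt(1069)/10)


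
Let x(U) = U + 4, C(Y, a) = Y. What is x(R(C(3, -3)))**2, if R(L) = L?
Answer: 49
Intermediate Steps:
x(U) = 4 + U
x(R(C(3, -3)))**2 = (4 + 3)**2 = 7**2 = 49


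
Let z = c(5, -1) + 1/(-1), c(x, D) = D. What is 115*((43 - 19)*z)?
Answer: -5520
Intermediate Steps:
z = -2 (z = -1 + 1/(-1) = -1 - 1 = -2)
115*((43 - 19)*z) = 115*((43 - 19)*(-2)) = 115*(24*(-2)) = 115*(-48) = -5520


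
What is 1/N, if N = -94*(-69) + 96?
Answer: 1/6582 ≈ 0.00015193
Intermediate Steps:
N = 6582 (N = 6486 + 96 = 6582)
1/N = 1/6582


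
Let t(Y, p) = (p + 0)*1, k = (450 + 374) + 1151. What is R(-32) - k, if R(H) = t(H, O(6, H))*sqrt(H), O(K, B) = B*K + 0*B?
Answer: -1975 - 768*I*sqrt(2) ≈ -1975.0 - 1086.1*I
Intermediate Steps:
k = 1975 (k = 824 + 1151 = 1975)
O(K, B) = B*K (O(K, B) = B*K + 0 = B*K)
t(Y, p) = p (t(Y, p) = p*1 = p)
R(H) = 6*H**(3/2) (R(H) = (H*6)*sqrt(H) = (6*H)*sqrt(H) = 6*H**(3/2))
R(-32) - k = 6*(-32)**(3/2) - 1*1975 = 6*(-128*I*sqrt(2)) - 1975 = -768*I*sqrt(2) - 1975 = -1975 - 768*I*sqrt(2)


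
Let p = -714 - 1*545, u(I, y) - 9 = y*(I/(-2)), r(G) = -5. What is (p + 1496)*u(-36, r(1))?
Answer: -19197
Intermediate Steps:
u(I, y) = 9 - I*y/2 (u(I, y) = 9 + y*(I/(-2)) = 9 + y*(I*(-½)) = 9 + y*(-I/2) = 9 - I*y/2)
p = -1259 (p = -714 - 545 = -1259)
(p + 1496)*u(-36, r(1)) = (-1259 + 1496)*(9 - ½*(-36)*(-5)) = 237*(9 - 90) = 237*(-81) = -19197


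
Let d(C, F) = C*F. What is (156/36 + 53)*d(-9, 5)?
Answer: -2580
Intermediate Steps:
(156/36 + 53)*d(-9, 5) = (156/36 + 53)*(-9*5) = (156*(1/36) + 53)*(-45) = (13/3 + 53)*(-45) = (172/3)*(-45) = -2580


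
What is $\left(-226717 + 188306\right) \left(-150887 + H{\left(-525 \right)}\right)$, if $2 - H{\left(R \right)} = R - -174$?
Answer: $5782161474$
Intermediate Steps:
$H{\left(R \right)} = -172 - R$ ($H{\left(R \right)} = 2 - \left(R - -174\right) = 2 - \left(R + 174\right) = 2 - \left(174 + R\right) = -172 - R$)
$\left(-226717 + 188306\right) \left(-150887 + H{\left(-525 \right)}\right) = \left(-226717 + 188306\right) \left(-150887 - -353\right) = - 38411 \left(-150887 + \left(-172 + 525\right)\right) = - 38411 \left(-150887 + 353\right) = \left(-38411\right) \left(-150534\right) = 5782161474$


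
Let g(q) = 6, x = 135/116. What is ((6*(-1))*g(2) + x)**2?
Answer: 16329681/13456 ≈ 1213.6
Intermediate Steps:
x = 135/116 (x = 135*(1/116) = 135/116 ≈ 1.1638)
((6*(-1))*g(2) + x)**2 = ((6*(-1))*6 + 135/116)**2 = (-6*6 + 135/116)**2 = (-36 + 135/116)**2 = (-4041/116)**2 = 16329681/13456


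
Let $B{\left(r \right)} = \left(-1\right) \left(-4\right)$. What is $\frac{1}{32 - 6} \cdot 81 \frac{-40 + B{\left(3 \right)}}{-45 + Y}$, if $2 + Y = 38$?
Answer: $\frac{162}{13} \approx 12.462$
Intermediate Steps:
$Y = 36$ ($Y = -2 + 38 = 36$)
$B{\left(r \right)} = 4$
$\frac{1}{32 - 6} \cdot 81 \frac{-40 + B{\left(3 \right)}}{-45 + Y} = \frac{1}{32 - 6} \cdot 81 \frac{-40 + 4}{-45 + 36} = \frac{1}{26} \cdot 81 \left(- \frac{36}{-9}\right) = \frac{1}{26} \cdot 81 \left(\left(-36\right) \left(- \frac{1}{9}\right)\right) = \frac{81}{26} \cdot 4 = \frac{162}{13}$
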